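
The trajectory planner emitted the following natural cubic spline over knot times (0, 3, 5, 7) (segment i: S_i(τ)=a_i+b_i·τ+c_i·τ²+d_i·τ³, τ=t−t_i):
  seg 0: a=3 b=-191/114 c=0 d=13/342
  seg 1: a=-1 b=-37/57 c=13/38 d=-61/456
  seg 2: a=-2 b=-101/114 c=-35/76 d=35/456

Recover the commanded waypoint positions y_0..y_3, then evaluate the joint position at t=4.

y_0=3 y_1=-1 y_2=-2 y_3=-5
S(4) = -219/152

y_0 = S_0(0) = a_0 = 3
y_1 = S_1(0) = a_1 = -1
y_2 = S_2(0) = a_2 = -2
y_3 = S_2(2) = -5
t_q=4 is in segment 1 (τ=1); S_1(τ)=-219/152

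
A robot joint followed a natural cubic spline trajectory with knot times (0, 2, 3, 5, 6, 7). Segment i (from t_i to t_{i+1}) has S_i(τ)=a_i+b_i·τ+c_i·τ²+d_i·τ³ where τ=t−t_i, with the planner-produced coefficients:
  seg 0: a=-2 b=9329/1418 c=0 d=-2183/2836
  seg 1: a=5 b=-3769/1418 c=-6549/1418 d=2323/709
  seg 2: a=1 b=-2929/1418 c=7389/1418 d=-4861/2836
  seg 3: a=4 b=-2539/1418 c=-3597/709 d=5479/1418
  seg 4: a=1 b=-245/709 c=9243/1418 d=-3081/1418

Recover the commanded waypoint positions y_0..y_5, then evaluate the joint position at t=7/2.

y_0 = S_0(0) = a_0 = -2
y_1 = S_1(0) = a_1 = 5
y_2 = S_2(0) = a_2 = 1
y_3 = S_3(0) = a_3 = 4
y_4 = S_4(0) = a_4 = 1
y_5 = S_4(1) = 5
t_q=7/2 is in segment 2 (τ=1/2); S_2(τ)=23951/22688

y_0=-2 y_1=5 y_2=1 y_3=4 y_4=1 y_5=5
S(7/2) = 23951/22688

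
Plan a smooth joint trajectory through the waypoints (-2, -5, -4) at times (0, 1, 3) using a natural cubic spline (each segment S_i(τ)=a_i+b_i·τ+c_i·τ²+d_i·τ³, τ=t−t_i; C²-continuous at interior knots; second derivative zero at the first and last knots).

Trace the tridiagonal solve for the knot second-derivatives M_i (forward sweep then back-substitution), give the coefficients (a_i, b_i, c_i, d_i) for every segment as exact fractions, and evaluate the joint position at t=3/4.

Δ: Δ0=-3, Δ1=1/2
row 1: diag=6, rhs=21; c'=1/3, d'=7/2
back: M1=7/2
M: M0=0, M1=7/2, M2=0
seg 0: a=-2, c=M0/2=0, d=(M1−M0)/(6·1)=7/12, b=Δ0−h0·(2M0+M1)/6=-43/12
seg 1: a=-5, c=M1/2=7/4, d=(M2−M1)/(6·2)=-7/24, b=Δ1−h1·(2M1+M2)/6=-11/6
t_q=3/4 → seg 0, τ=3/4; S=-2+-43/12·τ+0·τ²+7/12·τ³=-1137/256

  seg 0: a=-2 b=-43/12 c=0 d=7/12
  seg 1: a=-5 b=-11/6 c=7/4 d=-7/24
S(3/4) = -1137/256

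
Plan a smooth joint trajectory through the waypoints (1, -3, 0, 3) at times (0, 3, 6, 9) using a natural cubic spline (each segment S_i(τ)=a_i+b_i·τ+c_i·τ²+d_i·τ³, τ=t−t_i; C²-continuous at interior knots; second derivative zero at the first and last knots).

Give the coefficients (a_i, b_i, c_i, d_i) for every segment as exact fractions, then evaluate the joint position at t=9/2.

Δ: Δ0=-4/3, Δ1=1, Δ2=1
row 1: diag=12, rhs=14; c'=1/4, d'=7/6
row 2: denom=12−3·1/4=45/4; d'=(0−3·7/6)/(45/4)=-14/45
back: M2=-14/45
back: M1=7/6−1/4·-14/45=56/45
M: M0=0, M1=56/45, M2=-14/45, M3=0
seg 0: a=1, c=M0/2=0, d=(M1−M0)/(6·3)=28/405, b=Δ0−h0·(2M0+M1)/6=-88/45
seg 1: a=-3, c=M1/2=28/45, d=(M2−M1)/(6·3)=-7/81, b=Δ1−h1·(2M1+M2)/6=-4/45
seg 2: a=0, c=M2/2=-7/45, d=(M3−M2)/(6·3)=7/405, b=Δ2−h2·(2M2+M3)/6=59/45
t_q=9/2 → seg 1, τ=3/2; S=-3+-4/45·τ+28/45·τ²+-7/81·τ³=-81/40

  seg 0: a=1 b=-88/45 c=0 d=28/405
  seg 1: a=-3 b=-4/45 c=28/45 d=-7/81
  seg 2: a=0 b=59/45 c=-7/45 d=7/405
S(9/2) = -81/40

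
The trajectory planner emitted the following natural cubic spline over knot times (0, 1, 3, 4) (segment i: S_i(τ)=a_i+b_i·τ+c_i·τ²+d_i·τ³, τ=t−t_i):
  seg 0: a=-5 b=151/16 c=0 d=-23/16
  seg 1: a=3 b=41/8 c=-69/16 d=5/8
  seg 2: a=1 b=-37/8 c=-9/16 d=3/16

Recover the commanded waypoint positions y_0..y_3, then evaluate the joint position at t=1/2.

y_0 = S_0(0) = a_0 = -5
y_1 = S_1(0) = a_1 = 3
y_2 = S_2(0) = a_2 = 1
y_3 = S_2(1) = -4
t_q=1/2 is in segment 0 (τ=1/2); S_0(τ)=-59/128

y_0=-5 y_1=3 y_2=1 y_3=-4
S(1/2) = -59/128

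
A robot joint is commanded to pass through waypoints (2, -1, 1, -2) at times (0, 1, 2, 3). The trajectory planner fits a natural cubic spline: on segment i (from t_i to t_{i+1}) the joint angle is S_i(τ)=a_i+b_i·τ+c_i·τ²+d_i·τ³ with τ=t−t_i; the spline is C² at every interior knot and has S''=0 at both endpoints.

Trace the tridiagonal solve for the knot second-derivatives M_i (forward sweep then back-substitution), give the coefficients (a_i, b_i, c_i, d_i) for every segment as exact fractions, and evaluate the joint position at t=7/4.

Δ: Δ0=-3, Δ1=2, Δ2=-3
row 1: diag=4, rhs=30; c'=1/4, d'=15/2
row 2: denom=4−1·1/4=15/4; d'=(-30−1·15/2)/(15/4)=-10
back: M2=-10
back: M1=15/2−1/4·-10=10
M: M0=0, M1=10, M2=-10, M3=0
seg 0: a=2, c=M0/2=0, d=(M1−M0)/(6·1)=5/3, b=Δ0−h0·(2M0+M1)/6=-14/3
seg 1: a=-1, c=M1/2=5, d=(M2−M1)/(6·1)=-10/3, b=Δ1−h1·(2M1+M2)/6=1/3
seg 2: a=1, c=M2/2=-5, d=(M3−M2)/(6·1)=5/3, b=Δ2−h2·(2M2+M3)/6=1/3
t_q=7/4 → seg 1, τ=3/4; S=-1+1/3·τ+5·τ²+-10/3·τ³=21/32

  seg 0: a=2 b=-14/3 c=0 d=5/3
  seg 1: a=-1 b=1/3 c=5 d=-10/3
  seg 2: a=1 b=1/3 c=-5 d=5/3
S(7/4) = 21/32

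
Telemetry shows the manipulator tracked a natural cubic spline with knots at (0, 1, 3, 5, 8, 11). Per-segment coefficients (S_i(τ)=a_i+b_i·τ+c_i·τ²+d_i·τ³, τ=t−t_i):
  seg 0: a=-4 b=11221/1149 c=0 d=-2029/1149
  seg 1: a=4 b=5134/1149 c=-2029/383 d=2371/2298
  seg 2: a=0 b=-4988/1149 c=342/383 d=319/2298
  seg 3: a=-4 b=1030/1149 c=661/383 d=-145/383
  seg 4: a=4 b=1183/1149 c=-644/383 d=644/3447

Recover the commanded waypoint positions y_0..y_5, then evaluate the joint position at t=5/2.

y_0=-4 y_1=4 y_2=0 y_3=-4 y_4=4 y_5=-3
S(5/2) = 13879/6128

y_0 = S_0(0) = a_0 = -4
y_1 = S_1(0) = a_1 = 4
y_2 = S_2(0) = a_2 = 0
y_3 = S_3(0) = a_3 = -4
y_4 = S_4(0) = a_4 = 4
y_5 = S_4(3) = -3
t_q=5/2 is in segment 1 (τ=3/2); S_1(τ)=13879/6128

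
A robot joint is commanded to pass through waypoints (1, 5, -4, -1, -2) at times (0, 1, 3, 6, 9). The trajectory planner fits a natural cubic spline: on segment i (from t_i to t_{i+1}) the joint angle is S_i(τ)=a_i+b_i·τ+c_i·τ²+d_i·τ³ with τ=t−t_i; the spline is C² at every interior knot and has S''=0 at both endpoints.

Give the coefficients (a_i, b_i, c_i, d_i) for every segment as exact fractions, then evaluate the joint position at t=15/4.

Δ: Δ0=4, Δ1=-9/2, Δ2=1, Δ3=-1/3
row 1: diag=6, rhs=-51; c'=1/3, d'=-17/2
row 2: denom=10−2·1/3=28/3; d'=(33−2·-17/2)/(28/3)=75/14
row 3: denom=12−3·9/28=309/28; d'=(-8−3·75/14)/(309/28)=-674/309
back: M3=-674/309
back: M2=75/14−9/28·-674/309=624/103
back: M1=-17/2−1/3·624/103=-2167/206
M: M0=0, M1=-2167/206, M2=624/103, M3=-674/309, M4=0
seg 0: a=1, c=M0/2=0, d=(M1−M0)/(6·1)=-2167/1236, b=Δ0−h0·(2M0+M1)/6=7111/1236
seg 1: a=5, c=M1/2=-2167/412, d=(M2−M1)/(6·2)=3415/2472, b=Δ1−h1·(2M1+M2)/6=305/618
seg 2: a=-4, c=M2/2=312/103, d=(M3−M2)/(6·3)=-1273/2781, b=Δ2−h2·(2M2+M3)/6=-1226/309
seg 3: a=-1, c=M3/2=-337/309, d=(M4−M3)/(6·3)=337/2781, b=Δ3−h3·(2M3+M4)/6=571/309
t_q=15/4 → seg 2, τ=3/4; S=-4+-1226/309·τ+312/103·τ²+-1273/2781·τ³=-36025/6592

  seg 0: a=1 b=7111/1236 c=0 d=-2167/1236
  seg 1: a=5 b=305/618 c=-2167/412 d=3415/2472
  seg 2: a=-4 b=-1226/309 c=312/103 d=-1273/2781
  seg 3: a=-1 b=571/309 c=-337/309 d=337/2781
S(15/4) = -36025/6592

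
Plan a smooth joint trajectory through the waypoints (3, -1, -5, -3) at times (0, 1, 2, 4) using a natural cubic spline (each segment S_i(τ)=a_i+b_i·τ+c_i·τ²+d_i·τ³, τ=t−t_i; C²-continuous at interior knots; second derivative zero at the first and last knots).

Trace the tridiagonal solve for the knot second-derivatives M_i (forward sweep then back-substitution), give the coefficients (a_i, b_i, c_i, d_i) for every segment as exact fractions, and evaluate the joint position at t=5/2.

  seg 0: a=3 b=-87/23 c=0 d=-5/23
  seg 1: a=-1 b=-102/23 c=-15/23 d=25/23
  seg 2: a=-5 b=-57/23 c=60/23 d=-10/23
S(5/2) = -519/92

Δ: Δ0=-4, Δ1=-4, Δ2=1
row 1: diag=4, rhs=0; c'=1/4, d'=0
row 2: denom=6−1·1/4=23/4; d'=(30−1·0)/(23/4)=120/23
back: M2=120/23
back: M1=0−1/4·120/23=-30/23
M: M0=0, M1=-30/23, M2=120/23, M3=0
seg 0: a=3, c=M0/2=0, d=(M1−M0)/(6·1)=-5/23, b=Δ0−h0·(2M0+M1)/6=-87/23
seg 1: a=-1, c=M1/2=-15/23, d=(M2−M1)/(6·1)=25/23, b=Δ1−h1·(2M1+M2)/6=-102/23
seg 2: a=-5, c=M2/2=60/23, d=(M3−M2)/(6·2)=-10/23, b=Δ2−h2·(2M2+M3)/6=-57/23
t_q=5/2 → seg 2, τ=1/2; S=-5+-57/23·τ+60/23·τ²+-10/23·τ³=-519/92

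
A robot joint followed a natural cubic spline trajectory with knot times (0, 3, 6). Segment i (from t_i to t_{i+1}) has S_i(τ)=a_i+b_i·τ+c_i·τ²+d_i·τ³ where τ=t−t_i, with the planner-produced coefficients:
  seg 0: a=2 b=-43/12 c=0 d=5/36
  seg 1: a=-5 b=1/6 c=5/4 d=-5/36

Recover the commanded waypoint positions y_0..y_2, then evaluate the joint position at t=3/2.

y_0=2 y_1=-5 y_2=3
S(3/2) = -93/32

y_0 = S_0(0) = a_0 = 2
y_1 = S_1(0) = a_1 = -5
y_2 = S_1(3) = 3
t_q=3/2 is in segment 0 (τ=3/2); S_0(τ)=-93/32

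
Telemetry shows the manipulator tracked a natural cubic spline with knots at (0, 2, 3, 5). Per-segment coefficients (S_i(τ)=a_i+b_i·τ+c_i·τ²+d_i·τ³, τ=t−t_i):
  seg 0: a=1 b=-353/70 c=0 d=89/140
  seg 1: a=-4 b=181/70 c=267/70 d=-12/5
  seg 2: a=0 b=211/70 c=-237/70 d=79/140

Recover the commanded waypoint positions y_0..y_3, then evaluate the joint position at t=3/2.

y_0=1 y_1=-4 y_2=0 y_3=-3
S(3/2) = -707/160

y_0 = S_0(0) = a_0 = 1
y_1 = S_1(0) = a_1 = -4
y_2 = S_2(0) = a_2 = 0
y_3 = S_2(2) = -3
t_q=3/2 is in segment 0 (τ=3/2); S_0(τ)=-707/160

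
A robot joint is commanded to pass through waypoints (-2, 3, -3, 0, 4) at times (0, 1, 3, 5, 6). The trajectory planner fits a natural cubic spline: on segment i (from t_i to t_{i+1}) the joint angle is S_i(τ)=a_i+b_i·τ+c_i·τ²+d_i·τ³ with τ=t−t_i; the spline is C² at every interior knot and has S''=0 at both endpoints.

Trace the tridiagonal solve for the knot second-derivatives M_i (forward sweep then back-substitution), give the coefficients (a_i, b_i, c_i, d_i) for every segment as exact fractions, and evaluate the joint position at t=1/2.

  seg 0: a=-2 b=133/20 c=0 d=-33/20
  seg 1: a=3 b=17/10 c=-99/20 d=13/10
  seg 2: a=-3 b=-5/2 c=57/20 d=-17/40
  seg 3: a=0 b=19/5 c=3/10 d=-1/10
S(1/2) = 179/160

Δ: Δ0=5, Δ1=-3, Δ2=3/2, Δ3=4
row 1: diag=6, rhs=-48; c'=1/3, d'=-8
row 2: denom=8−2·1/3=22/3; d'=(27−2·-8)/(22/3)=129/22
row 3: denom=6−2·3/11=60/11; d'=(15−2·129/22)/(60/11)=3/5
back: M3=3/5
back: M2=129/22−3/11·3/5=57/10
back: M1=-8−1/3·57/10=-99/10
M: M0=0, M1=-99/10, M2=57/10, M3=3/5, M4=0
seg 0: a=-2, c=M0/2=0, d=(M1−M0)/(6·1)=-33/20, b=Δ0−h0·(2M0+M1)/6=133/20
seg 1: a=3, c=M1/2=-99/20, d=(M2−M1)/(6·2)=13/10, b=Δ1−h1·(2M1+M2)/6=17/10
seg 2: a=-3, c=M2/2=57/20, d=(M3−M2)/(6·2)=-17/40, b=Δ2−h2·(2M2+M3)/6=-5/2
seg 3: a=0, c=M3/2=3/10, d=(M4−M3)/(6·1)=-1/10, b=Δ3−h3·(2M3+M4)/6=19/5
t_q=1/2 → seg 0, τ=1/2; S=-2+133/20·τ+0·τ²+-33/20·τ³=179/160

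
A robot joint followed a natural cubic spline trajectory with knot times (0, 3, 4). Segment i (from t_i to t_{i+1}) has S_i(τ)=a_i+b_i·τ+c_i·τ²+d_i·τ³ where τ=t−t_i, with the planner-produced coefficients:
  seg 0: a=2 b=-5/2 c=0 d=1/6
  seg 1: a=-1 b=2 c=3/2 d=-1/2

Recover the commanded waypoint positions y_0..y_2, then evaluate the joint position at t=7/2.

y_0 = S_0(0) = a_0 = 2
y_1 = S_1(0) = a_1 = -1
y_2 = S_1(1) = 2
t_q=7/2 is in segment 1 (τ=1/2); S_1(τ)=5/16

y_0=2 y_1=-1 y_2=2
S(7/2) = 5/16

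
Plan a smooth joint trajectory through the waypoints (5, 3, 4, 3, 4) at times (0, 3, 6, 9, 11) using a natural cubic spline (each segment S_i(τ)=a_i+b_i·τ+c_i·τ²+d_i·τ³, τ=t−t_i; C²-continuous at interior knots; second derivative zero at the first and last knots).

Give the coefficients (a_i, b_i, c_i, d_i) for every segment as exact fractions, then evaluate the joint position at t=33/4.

  seg 0: a=5 b=-829/828 c=0 d=277/7452
  seg 1: a=3 b=1/414 c=277/828 d=-557/7452
  seg 2: a=4 b=-7/828 c=-70/207 d=571/7452
  seg 3: a=3 b=13/414 c=97/276 d=-97/1656
S(33/4) = 18499/5888

Δ: Δ0=-2/3, Δ1=1/3, Δ2=-1/3, Δ3=1/2
row 1: diag=12, rhs=6; c'=1/4, d'=1/2
row 2: denom=12−3·1/4=45/4; d'=(-4−3·1/2)/(45/4)=-22/45
row 3: denom=10−3·4/15=46/5; d'=(5−3·-22/45)/(46/5)=97/138
back: M3=97/138
back: M2=-22/45−4/15·97/138=-140/207
back: M1=1/2−1/4·-140/207=277/414
M: M0=0, M1=277/414, M2=-140/207, M3=97/138, M4=0
seg 0: a=5, c=M0/2=0, d=(M1−M0)/(6·3)=277/7452, b=Δ0−h0·(2M0+M1)/6=-829/828
seg 1: a=3, c=M1/2=277/828, d=(M2−M1)/(6·3)=-557/7452, b=Δ1−h1·(2M1+M2)/6=1/414
seg 2: a=4, c=M2/2=-70/207, d=(M3−M2)/(6·3)=571/7452, b=Δ2−h2·(2M2+M3)/6=-7/828
seg 3: a=3, c=M3/2=97/276, d=(M4−M3)/(6·2)=-97/1656, b=Δ3−h3·(2M3+M4)/6=13/414
t_q=33/4 → seg 2, τ=9/4; S=4+-7/828·τ+-70/207·τ²+571/7452·τ³=18499/5888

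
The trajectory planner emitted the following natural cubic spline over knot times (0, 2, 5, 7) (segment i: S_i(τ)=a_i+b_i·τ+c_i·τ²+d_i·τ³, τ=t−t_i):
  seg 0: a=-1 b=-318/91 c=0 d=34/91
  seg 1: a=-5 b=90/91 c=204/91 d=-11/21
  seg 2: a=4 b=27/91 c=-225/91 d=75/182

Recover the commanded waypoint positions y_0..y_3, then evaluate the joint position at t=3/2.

y_0 = S_0(0) = a_0 = -1
y_1 = S_1(0) = a_1 = -5
y_2 = S_2(0) = a_2 = 4
y_3 = S_2(2) = -2
t_q=3/2 is in segment 0 (τ=3/2); S_0(τ)=-259/52

y_0=-1 y_1=-5 y_2=4 y_3=-2
S(3/2) = -259/52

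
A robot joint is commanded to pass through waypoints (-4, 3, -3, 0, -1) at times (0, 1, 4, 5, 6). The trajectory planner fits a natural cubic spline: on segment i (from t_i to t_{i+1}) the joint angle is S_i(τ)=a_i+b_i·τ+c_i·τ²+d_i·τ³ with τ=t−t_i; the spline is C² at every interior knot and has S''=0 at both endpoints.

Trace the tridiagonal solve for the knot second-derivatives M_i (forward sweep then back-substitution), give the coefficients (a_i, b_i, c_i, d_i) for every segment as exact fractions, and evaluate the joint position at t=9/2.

  seg 0: a=-4 b=1835/212 c=0 d=-351/212
  seg 1: a=3 b=391/106 c=-1053/212 d=217/212
  seg 2: a=-3 b=323/212 c=225/53 d=-587/212
  seg 3: a=0 b=181/106 c=-861/212 d=287/212
S(9/2) = -2583/1696

Δ: Δ0=7, Δ1=-2, Δ2=3, Δ3=-1
row 1: diag=8, rhs=-54; c'=3/8, d'=-27/4
row 2: denom=8−3·3/8=55/8; d'=(30−3·-27/4)/(55/8)=402/55
row 3: denom=4−1·8/55=212/55; d'=(-24−1·402/55)/(212/55)=-861/106
back: M3=-861/106
back: M2=402/55−8/55·-861/106=450/53
back: M1=-27/4−3/8·450/53=-1053/106
M: M0=0, M1=-1053/106, M2=450/53, M3=-861/106, M4=0
seg 0: a=-4, c=M0/2=0, d=(M1−M0)/(6·1)=-351/212, b=Δ0−h0·(2M0+M1)/6=1835/212
seg 1: a=3, c=M1/2=-1053/212, d=(M2−M1)/(6·3)=217/212, b=Δ1−h1·(2M1+M2)/6=391/106
seg 2: a=-3, c=M2/2=225/53, d=(M3−M2)/(6·1)=-587/212, b=Δ2−h2·(2M2+M3)/6=323/212
seg 3: a=0, c=M3/2=-861/212, d=(M4−M3)/(6·1)=287/212, b=Δ3−h3·(2M3+M4)/6=181/106
t_q=9/2 → seg 2, τ=1/2; S=-3+323/212·τ+225/53·τ²+-587/212·τ³=-2583/1696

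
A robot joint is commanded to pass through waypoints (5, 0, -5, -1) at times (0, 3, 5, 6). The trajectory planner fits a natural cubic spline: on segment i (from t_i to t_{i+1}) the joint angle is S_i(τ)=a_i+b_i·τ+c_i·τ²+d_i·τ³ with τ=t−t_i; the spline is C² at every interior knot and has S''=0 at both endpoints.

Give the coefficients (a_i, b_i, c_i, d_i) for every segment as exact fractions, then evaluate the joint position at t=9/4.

  seg 0: a=5 b=-59/84 c=0 d=-3/28
  seg 1: a=0 b=-151/42 c=-27/28 d=127/168
  seg 2: a=-5 b=34/21 c=25/7 d=-25/21
S(9/4) = 563/256

Δ: Δ0=-5/3, Δ1=-5/2, Δ2=4
row 1: diag=10, rhs=-5; c'=1/5, d'=-1/2
row 2: denom=6−2·1/5=28/5; d'=(39−2·-1/2)/(28/5)=50/7
back: M2=50/7
back: M1=-1/2−1/5·50/7=-27/14
M: M0=0, M1=-27/14, M2=50/7, M3=0
seg 0: a=5, c=M0/2=0, d=(M1−M0)/(6·3)=-3/28, b=Δ0−h0·(2M0+M1)/6=-59/84
seg 1: a=0, c=M1/2=-27/28, d=(M2−M1)/(6·2)=127/168, b=Δ1−h1·(2M1+M2)/6=-151/42
seg 2: a=-5, c=M2/2=25/7, d=(M3−M2)/(6·1)=-25/21, b=Δ2−h2·(2M2+M3)/6=34/21
t_q=9/4 → seg 0, τ=9/4; S=5+-59/84·τ+0·τ²+-3/28·τ³=563/256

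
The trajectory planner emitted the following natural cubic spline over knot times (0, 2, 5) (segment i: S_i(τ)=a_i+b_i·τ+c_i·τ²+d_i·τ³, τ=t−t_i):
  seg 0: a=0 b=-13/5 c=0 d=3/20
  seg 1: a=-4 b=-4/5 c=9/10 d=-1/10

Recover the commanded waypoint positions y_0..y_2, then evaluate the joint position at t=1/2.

y_0 = S_0(0) = a_0 = 0
y_1 = S_1(0) = a_1 = -4
y_2 = S_1(3) = -1
t_q=1/2 is in segment 0 (τ=1/2); S_0(τ)=-41/32

y_0=0 y_1=-4 y_2=-1
S(1/2) = -41/32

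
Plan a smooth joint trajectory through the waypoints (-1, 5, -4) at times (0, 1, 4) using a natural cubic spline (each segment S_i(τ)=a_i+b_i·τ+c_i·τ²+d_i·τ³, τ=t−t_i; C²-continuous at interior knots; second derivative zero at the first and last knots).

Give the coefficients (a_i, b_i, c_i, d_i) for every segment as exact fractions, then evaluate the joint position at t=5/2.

Δ: Δ0=6, Δ1=-3
row 1: diag=8, rhs=-54; c'=3/8, d'=-27/4
back: M1=-27/4
M: M0=0, M1=-27/4, M2=0
seg 0: a=-1, c=M0/2=0, d=(M1−M0)/(6·1)=-9/8, b=Δ0−h0·(2M0+M1)/6=57/8
seg 1: a=5, c=M1/2=-27/8, d=(M2−M1)/(6·3)=3/8, b=Δ1−h1·(2M1+M2)/6=15/4
t_q=5/2 → seg 1, τ=3/2; S=5+15/4·τ+-27/8·τ²+3/8·τ³=275/64

  seg 0: a=-1 b=57/8 c=0 d=-9/8
  seg 1: a=5 b=15/4 c=-27/8 d=3/8
S(5/2) = 275/64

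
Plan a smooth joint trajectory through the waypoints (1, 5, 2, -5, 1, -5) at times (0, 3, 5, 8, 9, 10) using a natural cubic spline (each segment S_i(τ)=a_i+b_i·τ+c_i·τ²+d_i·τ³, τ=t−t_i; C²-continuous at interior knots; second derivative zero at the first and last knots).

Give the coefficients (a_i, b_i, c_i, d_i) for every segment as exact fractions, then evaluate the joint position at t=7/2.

  seg 0: a=1 b=2423/1308 c=0 d=-679/11772
  seg 1: a=5 b=193/654 c=-679/1308 d=-165/872
  seg 2: a=2 b=-1325/327 c=-541/327 d=2185/2943
  seg 3: a=-5 b=1984/327 c=548/109 d=-1666/327
  seg 4: a=1 b=274/327 c=-1118/109 d=1118/327
S(7/2) = 34839/6976

Δ: Δ0=4/3, Δ1=-3/2, Δ2=-7/3, Δ3=6, Δ4=-6
row 1: diag=10, rhs=-17; c'=1/5, d'=-17/10
row 2: denom=10−2·1/5=48/5; d'=(-5−2·-17/10)/(48/5)=-1/6
row 3: denom=8−3·5/16=113/16; d'=(50−3·-1/6)/(113/16)=808/113
row 4: denom=4−1·16/113=436/113; d'=(-72−1·808/113)/(436/113)=-2236/109
back: M4=-2236/109
back: M3=808/113−16/113·-2236/109=1096/109
back: M2=-1/6−5/16·1096/109=-1082/327
back: M1=-17/10−1/5·-1082/327=-679/654
M: M0=0, M1=-679/654, M2=-1082/327, M3=1096/109, M4=-2236/109, M5=0
seg 0: a=1, c=M0/2=0, d=(M1−M0)/(6·3)=-679/11772, b=Δ0−h0·(2M0+M1)/6=2423/1308
seg 1: a=5, c=M1/2=-679/1308, d=(M2−M1)/(6·2)=-165/872, b=Δ1−h1·(2M1+M2)/6=193/654
seg 2: a=2, c=M2/2=-541/327, d=(M3−M2)/(6·3)=2185/2943, b=Δ2−h2·(2M2+M3)/6=-1325/327
seg 3: a=-5, c=M3/2=548/109, d=(M4−M3)/(6·1)=-1666/327, b=Δ3−h3·(2M3+M4)/6=1984/327
seg 4: a=1, c=M4/2=-1118/109, d=(M5−M4)/(6·1)=1118/327, b=Δ4−h4·(2M4+M5)/6=274/327
t_q=7/2 → seg 1, τ=1/2; S=5+193/654·τ+-679/1308·τ²+-165/872·τ³=34839/6976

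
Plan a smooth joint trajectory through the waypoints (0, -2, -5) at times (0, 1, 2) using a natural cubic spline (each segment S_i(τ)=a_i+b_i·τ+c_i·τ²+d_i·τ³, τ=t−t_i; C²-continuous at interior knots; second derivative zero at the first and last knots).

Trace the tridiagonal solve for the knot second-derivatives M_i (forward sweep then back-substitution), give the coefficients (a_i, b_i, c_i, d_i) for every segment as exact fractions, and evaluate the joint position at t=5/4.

  seg 0: a=0 b=-7/4 c=0 d=-1/4
  seg 1: a=-2 b=-5/2 c=-3/4 d=1/4
S(5/4) = -683/256

Δ: Δ0=-2, Δ1=-3
row 1: diag=4, rhs=-6; c'=1/4, d'=-3/2
back: M1=-3/2
M: M0=0, M1=-3/2, M2=0
seg 0: a=0, c=M0/2=0, d=(M1−M0)/(6·1)=-1/4, b=Δ0−h0·(2M0+M1)/6=-7/4
seg 1: a=-2, c=M1/2=-3/4, d=(M2−M1)/(6·1)=1/4, b=Δ1−h1·(2M1+M2)/6=-5/2
t_q=5/4 → seg 1, τ=1/4; S=-2+-5/2·τ+-3/4·τ²+1/4·τ³=-683/256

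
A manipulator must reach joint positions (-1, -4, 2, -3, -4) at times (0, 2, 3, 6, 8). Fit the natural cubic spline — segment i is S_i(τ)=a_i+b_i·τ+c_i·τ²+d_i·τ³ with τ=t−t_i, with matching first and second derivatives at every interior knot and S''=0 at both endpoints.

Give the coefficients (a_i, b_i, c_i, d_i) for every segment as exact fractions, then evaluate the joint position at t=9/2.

  seg 0: a=-1 b=-1387/312 c=0 d=919/1248
  seg 1: a=-4 b=685/156 c=919/208 d=-1753/624
  seg 2: a=2 b=2995/624 c=-417/104 d=89/144
  seg 3: a=-3 b=-401/156 c=323/208 d=-323/1248
S(9/2) = 3767/1664

Δ: Δ0=-3/2, Δ1=6, Δ2=-5/3, Δ3=-1/2
row 1: diag=6, rhs=45; c'=1/6, d'=15/2
row 2: denom=8−1·1/6=47/6; d'=(-46−1·15/2)/(47/6)=-321/47
row 3: denom=10−3·18/47=416/47; d'=(7−3·-321/47)/(416/47)=323/104
back: M3=323/104
back: M2=-321/47−18/47·323/104=-417/52
back: M1=15/2−1/6·-417/52=919/104
M: M0=0, M1=919/104, M2=-417/52, M3=323/104, M4=0
seg 0: a=-1, c=M0/2=0, d=(M1−M0)/(6·2)=919/1248, b=Δ0−h0·(2M0+M1)/6=-1387/312
seg 1: a=-4, c=M1/2=919/208, d=(M2−M1)/(6·1)=-1753/624, b=Δ1−h1·(2M1+M2)/6=685/156
seg 2: a=2, c=M2/2=-417/104, d=(M3−M2)/(6·3)=89/144, b=Δ2−h2·(2M2+M3)/6=2995/624
seg 3: a=-3, c=M3/2=323/208, d=(M4−M3)/(6·2)=-323/1248, b=Δ3−h3·(2M3+M4)/6=-401/156
t_q=9/2 → seg 2, τ=3/2; S=2+2995/624·τ+-417/104·τ²+89/144·τ³=3767/1664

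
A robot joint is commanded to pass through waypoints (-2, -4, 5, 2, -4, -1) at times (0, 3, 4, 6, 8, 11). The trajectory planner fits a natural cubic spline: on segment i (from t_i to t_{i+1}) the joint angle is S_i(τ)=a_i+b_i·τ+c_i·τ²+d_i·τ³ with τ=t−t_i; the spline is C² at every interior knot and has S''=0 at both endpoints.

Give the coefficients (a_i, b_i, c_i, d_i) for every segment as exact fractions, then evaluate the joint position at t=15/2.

  seg 0: a=-2 b=-1374/271 c=0 d=3580/7317
  seg 1: a=-4 b=2206/271 c=3580/813 d=-2881/813
  seg 2: a=5 b=5135/813 c=-5063/813 d=7543/6504
  seg 3: a=2 b=-2535/542 c=2377/3252 d=175/3252
  seg 4: a=-4 b=-1801/1626 c=3427/3252 d=-3427/29268
S(15/2) = -27659/8672

Δ: Δ0=-2/3, Δ1=9, Δ2=-3/2, Δ3=-3, Δ4=1
row 1: diag=8, rhs=58; c'=1/8, d'=29/4
row 2: denom=6−1·1/8=47/8; d'=(-63−1·29/4)/(47/8)=-562/47
row 3: denom=8−2·16/47=344/47; d'=(-9−2·-562/47)/(344/47)=701/344
row 4: denom=10−2·47/172=813/86; d'=(24−2·701/344)/(813/86)=3427/1626
back: M4=3427/1626
back: M3=701/344−47/172·3427/1626=2377/1626
back: M2=-562/47−16/47·2377/1626=-10126/813
back: M1=29/4−1/8·-10126/813=7160/813
M: M0=0, M1=7160/813, M2=-10126/813, M3=2377/1626, M4=3427/1626, M5=0
seg 0: a=-2, c=M0/2=0, d=(M1−M0)/(6·3)=3580/7317, b=Δ0−h0·(2M0+M1)/6=-1374/271
seg 1: a=-4, c=M1/2=3580/813, d=(M2−M1)/(6·1)=-2881/813, b=Δ1−h1·(2M1+M2)/6=2206/271
seg 2: a=5, c=M2/2=-5063/813, d=(M3−M2)/(6·2)=7543/6504, b=Δ2−h2·(2M2+M3)/6=5135/813
seg 3: a=2, c=M3/2=2377/3252, d=(M4−M3)/(6·2)=175/3252, b=Δ3−h3·(2M3+M4)/6=-2535/542
seg 4: a=-4, c=M4/2=3427/3252, d=(M5−M4)/(6·3)=-3427/29268, b=Δ4−h4·(2M4+M5)/6=-1801/1626
t_q=15/2 → seg 3, τ=3/2; S=2+-2535/542·τ+2377/3252·τ²+175/3252·τ³=-27659/8672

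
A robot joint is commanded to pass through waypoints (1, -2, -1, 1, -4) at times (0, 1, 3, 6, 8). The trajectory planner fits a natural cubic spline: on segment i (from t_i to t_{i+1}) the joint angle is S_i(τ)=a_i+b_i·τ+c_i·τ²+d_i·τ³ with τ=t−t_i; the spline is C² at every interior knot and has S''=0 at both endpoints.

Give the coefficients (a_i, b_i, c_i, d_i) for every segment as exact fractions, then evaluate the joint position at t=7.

  seg 0: a=1 b=-10885/3036 c=0 d=1777/3036
  seg 1: a=-2 b=-2777/1518 c=1777/1012 d=-1795/6072
  seg 2: a=-1 b=1250/759 c=-9/506 d=-469/4554
  seg 3: a=1 b=-1883/1518 c=-239/253 d=239/1518
S(7) = -260/253

Δ: Δ0=-3, Δ1=1/2, Δ2=2/3, Δ3=-5/2
row 1: diag=6, rhs=21; c'=1/3, d'=7/2
row 2: denom=10−2·1/3=28/3; d'=(1−2·7/2)/(28/3)=-9/14
row 3: denom=10−3·9/28=253/28; d'=(-19−3·-9/14)/(253/28)=-478/253
back: M3=-478/253
back: M2=-9/14−9/28·-478/253=-9/253
back: M1=7/2−1/3·-9/253=1777/506
M: M0=0, M1=1777/506, M2=-9/253, M3=-478/253, M4=0
seg 0: a=1, c=M0/2=0, d=(M1−M0)/(6·1)=1777/3036, b=Δ0−h0·(2M0+M1)/6=-10885/3036
seg 1: a=-2, c=M1/2=1777/1012, d=(M2−M1)/(6·2)=-1795/6072, b=Δ1−h1·(2M1+M2)/6=-2777/1518
seg 2: a=-1, c=M2/2=-9/506, d=(M3−M2)/(6·3)=-469/4554, b=Δ2−h2·(2M2+M3)/6=1250/759
seg 3: a=1, c=M3/2=-239/253, d=(M4−M3)/(6·2)=239/1518, b=Δ3−h3·(2M3+M4)/6=-1883/1518
t_q=7 → seg 3, τ=1; S=1+-1883/1518·τ+-239/253·τ²+239/1518·τ³=-260/253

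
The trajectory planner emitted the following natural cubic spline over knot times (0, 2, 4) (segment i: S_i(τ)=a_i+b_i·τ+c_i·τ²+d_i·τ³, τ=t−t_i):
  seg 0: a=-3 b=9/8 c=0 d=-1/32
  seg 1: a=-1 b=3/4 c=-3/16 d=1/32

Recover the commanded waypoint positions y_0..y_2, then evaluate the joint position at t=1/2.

y_0=-3 y_1=-1 y_2=0
S(1/2) = -625/256

y_0 = S_0(0) = a_0 = -3
y_1 = S_1(0) = a_1 = -1
y_2 = S_1(2) = 0
t_q=1/2 is in segment 0 (τ=1/2); S_0(τ)=-625/256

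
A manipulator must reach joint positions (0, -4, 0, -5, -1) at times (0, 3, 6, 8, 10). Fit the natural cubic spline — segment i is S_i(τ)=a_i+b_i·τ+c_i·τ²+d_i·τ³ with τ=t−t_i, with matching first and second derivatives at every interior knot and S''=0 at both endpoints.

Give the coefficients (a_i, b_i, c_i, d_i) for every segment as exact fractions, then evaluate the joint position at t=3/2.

Δ: Δ0=-4/3, Δ1=4/3, Δ2=-5/2, Δ3=2
row 1: diag=12, rhs=16; c'=1/4, d'=4/3
row 2: denom=10−3·1/4=37/4; d'=(-23−3·4/3)/(37/4)=-108/37
row 3: denom=8−2·8/37=280/37; d'=(27−2·-108/37)/(280/37)=243/56
back: M3=243/56
back: M2=-108/37−8/37·243/56=-27/7
back: M1=4/3−1/4·-27/7=193/84
M: M0=0, M1=193/84, M2=-27/7, M3=243/56, M4=0
seg 0: a=0, c=M0/2=0, d=(M1−M0)/(6·3)=193/1512, b=Δ0−h0·(2M0+M1)/6=-139/56
seg 1: a=-4, c=M1/2=193/168, d=(M2−M1)/(6·3)=-517/1512, b=Δ1−h1·(2M1+M2)/6=27/28
seg 2: a=0, c=M2/2=-27/14, d=(M3−M2)/(6·2)=153/224, b=Δ2−h2·(2M2+M3)/6=-11/8
seg 3: a=-5, c=M3/2=243/112, d=(M4−M3)/(6·2)=-81/224, b=Δ3−h3·(2M3+M4)/6=-25/28
t_q=3/2 → seg 0, τ=3/2; S=0+-139/56·τ+0·τ²+193/1512·τ³=-1475/448

  seg 0: a=0 b=-139/56 c=0 d=193/1512
  seg 1: a=-4 b=27/28 c=193/168 d=-517/1512
  seg 2: a=0 b=-11/8 c=-27/14 d=153/224
  seg 3: a=-5 b=-25/28 c=243/112 d=-81/224
S(3/2) = -1475/448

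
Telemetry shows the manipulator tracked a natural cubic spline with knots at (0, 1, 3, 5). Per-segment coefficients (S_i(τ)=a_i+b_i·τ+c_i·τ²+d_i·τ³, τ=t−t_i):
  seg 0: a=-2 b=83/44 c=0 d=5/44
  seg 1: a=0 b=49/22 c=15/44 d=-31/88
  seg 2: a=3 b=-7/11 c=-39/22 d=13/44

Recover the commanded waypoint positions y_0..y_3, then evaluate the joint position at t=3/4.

y_0=-2 y_1=0 y_2=3 y_3=-3
S(3/4) = -1513/2816

y_0 = S_0(0) = a_0 = -2
y_1 = S_1(0) = a_1 = 0
y_2 = S_2(0) = a_2 = 3
y_3 = S_2(2) = -3
t_q=3/4 is in segment 0 (τ=3/4); S_0(τ)=-1513/2816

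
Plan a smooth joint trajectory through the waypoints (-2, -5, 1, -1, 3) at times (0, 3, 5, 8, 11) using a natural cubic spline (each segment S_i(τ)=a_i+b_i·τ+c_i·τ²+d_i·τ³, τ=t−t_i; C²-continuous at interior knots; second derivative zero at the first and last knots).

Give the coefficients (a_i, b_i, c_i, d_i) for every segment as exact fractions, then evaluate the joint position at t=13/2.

  seg 0: a=-2 b=-449/177 c=0 d=272/1593
  seg 1: a=-5 b=367/177 c=272/177 d=-95/177
  seg 2: a=1 b=105/59 c=-298/177 d=461/1593
  seg 3: a=-1 b=-30/59 c=163/177 d=-163/1593
S(13/2) = 405/472

Δ: Δ0=-1, Δ1=3, Δ2=-2/3, Δ3=4/3
row 1: diag=10, rhs=24; c'=1/5, d'=12/5
row 2: denom=10−2·1/5=48/5; d'=(-22−2·12/5)/(48/5)=-67/24
row 3: denom=12−3·5/16=177/16; d'=(12−3·-67/24)/(177/16)=326/177
back: M3=326/177
back: M2=-67/24−5/16·326/177=-596/177
back: M1=12/5−1/5·-596/177=544/177
M: M0=0, M1=544/177, M2=-596/177, M3=326/177, M4=0
seg 0: a=-2, c=M0/2=0, d=(M1−M0)/(6·3)=272/1593, b=Δ0−h0·(2M0+M1)/6=-449/177
seg 1: a=-5, c=M1/2=272/177, d=(M2−M1)/(6·2)=-95/177, b=Δ1−h1·(2M1+M2)/6=367/177
seg 2: a=1, c=M2/2=-298/177, d=(M3−M2)/(6·3)=461/1593, b=Δ2−h2·(2M2+M3)/6=105/59
seg 3: a=-1, c=M3/2=163/177, d=(M4−M3)/(6·3)=-163/1593, b=Δ3−h3·(2M3+M4)/6=-30/59
t_q=13/2 → seg 2, τ=3/2; S=1+105/59·τ+-298/177·τ²+461/1593·τ³=405/472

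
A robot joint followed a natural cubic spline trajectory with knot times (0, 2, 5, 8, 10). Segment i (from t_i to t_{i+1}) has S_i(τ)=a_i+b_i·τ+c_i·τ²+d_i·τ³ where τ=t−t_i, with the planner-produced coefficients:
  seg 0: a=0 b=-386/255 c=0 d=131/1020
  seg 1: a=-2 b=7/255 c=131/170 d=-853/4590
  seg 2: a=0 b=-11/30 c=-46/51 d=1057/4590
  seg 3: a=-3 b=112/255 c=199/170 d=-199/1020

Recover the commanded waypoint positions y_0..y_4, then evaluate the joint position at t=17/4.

y_0 = S_0(0) = a_0 = 0
y_1 = S_1(0) = a_1 = -2
y_2 = S_2(0) = a_2 = 0
y_3 = S_3(0) = a_3 = -3
y_4 = S_3(2) = 1
t_q=17/4 is in segment 1 (τ=9/4); S_1(τ)=-335/2176

y_0=0 y_1=-2 y_2=0 y_3=-3 y_4=1
S(17/4) = -335/2176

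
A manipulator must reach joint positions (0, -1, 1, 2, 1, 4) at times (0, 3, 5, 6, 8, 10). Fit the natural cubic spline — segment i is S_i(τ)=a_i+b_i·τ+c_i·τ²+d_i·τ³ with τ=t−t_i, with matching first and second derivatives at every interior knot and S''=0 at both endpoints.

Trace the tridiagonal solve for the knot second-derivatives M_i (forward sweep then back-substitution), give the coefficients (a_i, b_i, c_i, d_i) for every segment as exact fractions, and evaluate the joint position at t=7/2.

Δ: Δ0=-1/3, Δ1=1, Δ2=1, Δ3=-1/2, Δ4=3/2
row 1: diag=10, rhs=8; c'=1/5, d'=4/5
row 2: denom=6−2·1/5=28/5; d'=(0−2·4/5)/(28/5)=-2/7
row 3: denom=6−1·5/28=163/28; d'=(-9−1·-2/7)/(163/28)=-244/163
row 4: denom=8−2·56/163=1192/163; d'=(12−2·-244/163)/(1192/163)=611/298
back: M4=611/298
back: M3=-244/163−56/163·611/298=-328/149
back: M2=-2/7−5/28·-328/149=16/149
back: M1=4/5−1/5·16/149=116/149
M: M0=0, M1=116/149, M2=16/149, M3=-328/149, M4=611/298, M5=0
seg 0: a=0, c=M0/2=0, d=(M1−M0)/(6·3)=58/1341, b=Δ0−h0·(2M0+M1)/6=-323/447
seg 1: a=-1, c=M1/2=58/149, d=(M2−M1)/(6·2)=-25/447, b=Δ1−h1·(2M1+M2)/6=199/447
seg 2: a=1, c=M2/2=8/149, d=(M3−M2)/(6·1)=-172/447, b=Δ2−h2·(2M2+M3)/6=595/447
seg 3: a=2, c=M3/2=-164/149, d=(M4−M3)/(6·2)=1267/3576, b=Δ3−h3·(2M3+M4)/6=127/447
seg 4: a=1, c=M4/2=611/596, d=(M5−M4)/(6·2)=-611/3576, b=Δ4−h4·(2M4+M5)/6=119/894
t_q=7/2 → seg 1, τ=1/2; S=-1+199/447·τ+58/149·τ²+-25/447·τ³=-819/1192

  seg 0: a=0 b=-323/447 c=0 d=58/1341
  seg 1: a=-1 b=199/447 c=58/149 d=-25/447
  seg 2: a=1 b=595/447 c=8/149 d=-172/447
  seg 3: a=2 b=127/447 c=-164/149 d=1267/3576
  seg 4: a=1 b=119/894 c=611/596 d=-611/3576
S(7/2) = -819/1192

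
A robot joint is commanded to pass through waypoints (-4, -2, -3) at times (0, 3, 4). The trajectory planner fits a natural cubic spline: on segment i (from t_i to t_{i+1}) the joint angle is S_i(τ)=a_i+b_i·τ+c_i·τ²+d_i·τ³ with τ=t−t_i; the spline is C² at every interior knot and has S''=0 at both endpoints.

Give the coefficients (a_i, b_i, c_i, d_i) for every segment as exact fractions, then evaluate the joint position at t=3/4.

Δ: Δ0=2/3, Δ1=-1
row 1: diag=8, rhs=-10; c'=1/8, d'=-5/4
back: M1=-5/4
M: M0=0, M1=-5/4, M2=0
seg 0: a=-4, c=M0/2=0, d=(M1−M0)/(6·3)=-5/72, b=Δ0−h0·(2M0+M1)/6=31/24
seg 1: a=-2, c=M1/2=-5/8, d=(M2−M1)/(6·1)=5/24, b=Δ1−h1·(2M1+M2)/6=-7/12
t_q=3/4 → seg 0, τ=3/4; S=-4+31/24·τ+0·τ²+-5/72·τ³=-1567/512

  seg 0: a=-4 b=31/24 c=0 d=-5/72
  seg 1: a=-2 b=-7/12 c=-5/8 d=5/24
S(3/4) = -1567/512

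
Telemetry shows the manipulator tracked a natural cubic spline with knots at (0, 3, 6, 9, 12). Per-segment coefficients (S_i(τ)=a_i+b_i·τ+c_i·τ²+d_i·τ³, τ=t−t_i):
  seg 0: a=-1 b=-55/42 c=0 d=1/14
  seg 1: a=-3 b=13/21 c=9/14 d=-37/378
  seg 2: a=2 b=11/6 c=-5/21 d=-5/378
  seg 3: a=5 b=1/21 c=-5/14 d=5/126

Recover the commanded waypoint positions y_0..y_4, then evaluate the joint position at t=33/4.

y_0 = S_0(0) = a_0 = -1
y_1 = S_1(0) = a_1 = -3
y_2 = S_2(0) = a_2 = 2
y_3 = S_3(0) = a_3 = 5
y_4 = S_3(3) = 3
t_q=33/4 is in segment 2 (τ=9/4); S_2(τ)=4273/896

y_0=-1 y_1=-3 y_2=2 y_3=5 y_4=3
S(33/4) = 4273/896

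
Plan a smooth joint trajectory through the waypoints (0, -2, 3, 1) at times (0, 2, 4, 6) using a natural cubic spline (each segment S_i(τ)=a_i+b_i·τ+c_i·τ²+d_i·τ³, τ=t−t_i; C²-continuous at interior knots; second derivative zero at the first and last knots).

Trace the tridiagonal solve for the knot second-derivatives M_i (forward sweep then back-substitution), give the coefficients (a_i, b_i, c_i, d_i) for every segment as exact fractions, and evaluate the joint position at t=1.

  seg 0: a=0 b=-13/6 c=0 d=7/24
  seg 1: a=-2 b=4/3 c=7/4 d=-7/12
  seg 2: a=3 b=4/3 c=-7/4 d=7/24
S(1) = -15/8

Δ: Δ0=-1, Δ1=5/2, Δ2=-1
row 1: diag=8, rhs=21; c'=1/4, d'=21/8
row 2: denom=8−2·1/4=15/2; d'=(-21−2·21/8)/(15/2)=-7/2
back: M2=-7/2
back: M1=21/8−1/4·-7/2=7/2
M: M0=0, M1=7/2, M2=-7/2, M3=0
seg 0: a=0, c=M0/2=0, d=(M1−M0)/(6·2)=7/24, b=Δ0−h0·(2M0+M1)/6=-13/6
seg 1: a=-2, c=M1/2=7/4, d=(M2−M1)/(6·2)=-7/12, b=Δ1−h1·(2M1+M2)/6=4/3
seg 2: a=3, c=M2/2=-7/4, d=(M3−M2)/(6·2)=7/24, b=Δ2−h2·(2M2+M3)/6=4/3
t_q=1 → seg 0, τ=1; S=0+-13/6·τ+0·τ²+7/24·τ³=-15/8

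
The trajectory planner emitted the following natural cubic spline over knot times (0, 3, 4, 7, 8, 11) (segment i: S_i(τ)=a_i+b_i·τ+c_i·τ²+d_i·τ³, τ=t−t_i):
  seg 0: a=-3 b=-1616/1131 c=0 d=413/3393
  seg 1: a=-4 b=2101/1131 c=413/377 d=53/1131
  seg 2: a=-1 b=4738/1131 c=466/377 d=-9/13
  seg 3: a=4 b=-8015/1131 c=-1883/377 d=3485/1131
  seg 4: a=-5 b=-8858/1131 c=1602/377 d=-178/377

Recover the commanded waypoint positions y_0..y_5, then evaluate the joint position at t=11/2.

y_0=-3 y_1=-4 y_2=-1 y_3=4 y_4=-5 y_5=-3
S(11/2) = 1329/232

y_0 = S_0(0) = a_0 = -3
y_1 = S_1(0) = a_1 = -4
y_2 = S_2(0) = a_2 = -1
y_3 = S_3(0) = a_3 = 4
y_4 = S_4(0) = a_4 = -5
y_5 = S_4(3) = -3
t_q=11/2 is in segment 2 (τ=3/2); S_2(τ)=1329/232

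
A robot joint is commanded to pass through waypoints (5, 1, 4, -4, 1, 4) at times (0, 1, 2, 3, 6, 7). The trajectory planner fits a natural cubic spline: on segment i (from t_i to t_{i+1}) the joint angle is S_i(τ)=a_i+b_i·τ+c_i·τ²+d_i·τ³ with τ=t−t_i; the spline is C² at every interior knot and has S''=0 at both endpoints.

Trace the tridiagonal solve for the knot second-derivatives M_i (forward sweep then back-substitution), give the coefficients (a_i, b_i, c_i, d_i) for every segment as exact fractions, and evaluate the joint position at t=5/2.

  seg 0: a=5 b=-1231/183 c=0 d=499/183
  seg 1: a=1 b=266/183 c=499/61 d=-1214/183
  seg 2: a=4 b=-382/183 c=-715/61 d=1063/183
  seg 3: a=-4 b=-1483/183 c=348/61 d=-448/549
  seg 4: a=1 b=749/183 c=-100/61 d=100/183
S(5/2) = 367/488

Δ: Δ0=-4, Δ1=3, Δ2=-8, Δ3=5/3, Δ4=3
row 1: diag=4, rhs=42; c'=1/4, d'=21/2
row 2: denom=4−1·1/4=15/4; d'=(-66−1·21/2)/(15/4)=-102/5
row 3: denom=8−1·4/15=116/15; d'=(58−1·-102/5)/(116/15)=294/29
row 4: denom=8−3·45/116=793/116; d'=(8−3·294/29)/(793/116)=-200/61
back: M4=-200/61
back: M3=294/29−45/116·-200/61=696/61
back: M2=-102/5−4/15·696/61=-1430/61
back: M1=21/2−1/4·-1430/61=998/61
M: M0=0, M1=998/61, M2=-1430/61, M3=696/61, M4=-200/61, M5=0
seg 0: a=5, c=M0/2=0, d=(M1−M0)/(6·1)=499/183, b=Δ0−h0·(2M0+M1)/6=-1231/183
seg 1: a=1, c=M1/2=499/61, d=(M2−M1)/(6·1)=-1214/183, b=Δ1−h1·(2M1+M2)/6=266/183
seg 2: a=4, c=M2/2=-715/61, d=(M3−M2)/(6·1)=1063/183, b=Δ2−h2·(2M2+M3)/6=-382/183
seg 3: a=-4, c=M3/2=348/61, d=(M4−M3)/(6·3)=-448/549, b=Δ3−h3·(2M3+M4)/6=-1483/183
seg 4: a=1, c=M4/2=-100/61, d=(M5−M4)/(6·1)=100/183, b=Δ4−h4·(2M4+M5)/6=749/183
t_q=5/2 → seg 2, τ=1/2; S=4+-382/183·τ+-715/61·τ²+1063/183·τ³=367/488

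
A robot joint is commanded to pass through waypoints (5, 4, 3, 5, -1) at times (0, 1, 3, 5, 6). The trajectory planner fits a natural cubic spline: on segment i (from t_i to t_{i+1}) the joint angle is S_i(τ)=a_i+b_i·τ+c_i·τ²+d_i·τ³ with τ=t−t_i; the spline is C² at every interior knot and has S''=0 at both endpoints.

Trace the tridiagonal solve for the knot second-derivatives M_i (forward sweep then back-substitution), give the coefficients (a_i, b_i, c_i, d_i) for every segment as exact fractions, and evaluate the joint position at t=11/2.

Δ: Δ0=-1, Δ1=-1/2, Δ2=1, Δ3=-6
row 1: diag=6, rhs=3; c'=1/3, d'=1/2
row 2: denom=8−2·1/3=22/3; d'=(9−2·1/2)/(22/3)=12/11
row 3: denom=6−2·3/11=60/11; d'=(-42−2·12/11)/(60/11)=-81/10
back: M3=-81/10
back: M2=12/11−3/11·-81/10=33/10
back: M1=1/2−1/3·33/10=-3/5
M: M0=0, M1=-3/5, M2=33/10, M3=-81/10, M4=0
seg 0: a=5, c=M0/2=0, d=(M1−M0)/(6·1)=-1/10, b=Δ0−h0·(2M0+M1)/6=-9/10
seg 1: a=4, c=M1/2=-3/10, d=(M2−M1)/(6·2)=13/40, b=Δ1−h1·(2M1+M2)/6=-6/5
seg 2: a=3, c=M2/2=33/20, d=(M3−M2)/(6·2)=-19/20, b=Δ2−h2·(2M2+M3)/6=3/2
seg 3: a=5, c=M3/2=-81/20, d=(M4−M3)/(6·1)=27/20, b=Δ3−h3·(2M3+M4)/6=-33/10
t_q=11/2 → seg 3, τ=1/2; S=5+-33/10·τ+-81/20·τ²+27/20·τ³=401/160

  seg 0: a=5 b=-9/10 c=0 d=-1/10
  seg 1: a=4 b=-6/5 c=-3/10 d=13/40
  seg 2: a=3 b=3/2 c=33/20 d=-19/20
  seg 3: a=5 b=-33/10 c=-81/20 d=27/20
S(11/2) = 401/160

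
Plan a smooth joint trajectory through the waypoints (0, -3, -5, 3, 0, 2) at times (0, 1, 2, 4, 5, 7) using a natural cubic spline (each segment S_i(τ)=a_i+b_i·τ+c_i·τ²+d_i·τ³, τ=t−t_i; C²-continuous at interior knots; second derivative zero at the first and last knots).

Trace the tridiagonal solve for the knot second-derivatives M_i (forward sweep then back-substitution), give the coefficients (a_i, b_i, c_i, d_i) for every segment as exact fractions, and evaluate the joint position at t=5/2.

  seg 0: a=0 b=-2011/709 c=0 d=-116/709
  seg 1: a=-3 b=-2359/709 c=-348/709 d=1289/709
  seg 2: a=-5 b=812/709 c=3519/709 d=-2507/1418
  seg 3: a=3 b=-154/709 c=-4002/709 d=2029/709
  seg 4: a=0 b=-2071/709 c=2085/709 d=-695/1418
S(5/2) = -38655/11344

Δ: Δ0=-3, Δ1=-2, Δ2=4, Δ3=-3, Δ4=1
row 1: diag=4, rhs=6; c'=1/4, d'=3/2
row 2: denom=6−1·1/4=23/4; d'=(36−1·3/2)/(23/4)=6
row 3: denom=6−2·8/23=122/23; d'=(-42−2·6)/(122/23)=-621/61
row 4: denom=6−1·23/122=709/122; d'=(24−1·-621/61)/(709/122)=4170/709
back: M4=4170/709
back: M3=-621/61−23/122·4170/709=-8004/709
back: M2=6−8/23·-8004/709=7038/709
back: M1=3/2−1/4·7038/709=-696/709
M: M0=0, M1=-696/709, M2=7038/709, M3=-8004/709, M4=4170/709, M5=0
seg 0: a=0, c=M0/2=0, d=(M1−M0)/(6·1)=-116/709, b=Δ0−h0·(2M0+M1)/6=-2011/709
seg 1: a=-3, c=M1/2=-348/709, d=(M2−M1)/(6·1)=1289/709, b=Δ1−h1·(2M1+M2)/6=-2359/709
seg 2: a=-5, c=M2/2=3519/709, d=(M3−M2)/(6·2)=-2507/1418, b=Δ2−h2·(2M2+M3)/6=812/709
seg 3: a=3, c=M3/2=-4002/709, d=(M4−M3)/(6·1)=2029/709, b=Δ3−h3·(2M3+M4)/6=-154/709
seg 4: a=0, c=M4/2=2085/709, d=(M5−M4)/(6·2)=-695/1418, b=Δ4−h4·(2M4+M5)/6=-2071/709
t_q=5/2 → seg 2, τ=1/2; S=-5+812/709·τ+3519/709·τ²+-2507/1418·τ³=-38655/11344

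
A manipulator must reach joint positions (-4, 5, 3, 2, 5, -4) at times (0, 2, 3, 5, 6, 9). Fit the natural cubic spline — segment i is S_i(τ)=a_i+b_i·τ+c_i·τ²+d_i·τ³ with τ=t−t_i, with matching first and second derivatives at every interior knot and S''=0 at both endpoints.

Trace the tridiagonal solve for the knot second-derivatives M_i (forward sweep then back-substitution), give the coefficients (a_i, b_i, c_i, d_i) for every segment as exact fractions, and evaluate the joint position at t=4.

Δ: Δ0=9/2, Δ1=-2, Δ2=-1/2, Δ3=3, Δ4=-3
row 1: diag=6, rhs=-39; c'=1/6, d'=-13/2
row 2: denom=6−1·1/6=35/6; d'=(9−1·-13/2)/(35/6)=93/35
row 3: denom=6−2·12/35=186/35; d'=(21−2·93/35)/(186/35)=183/62
row 4: denom=8−1·35/186=1453/186; d'=(-36−1·183/62)/(1453/186)=-7245/1453
back: M4=-7245/1453
back: M3=183/62−35/186·-7245/1453=5652/1453
back: M2=93/35−12/35·5652/1453=1923/1453
back: M1=-13/2−1/6·1923/1453=-9765/1453
M: M0=0, M1=-9765/1453, M2=1923/1453, M3=5652/1453, M4=-7245/1453, M5=0
seg 0: a=-4, c=M0/2=0, d=(M1−M0)/(6·2)=-3255/5812, b=Δ0−h0·(2M0+M1)/6=19587/2906
seg 1: a=5, c=M1/2=-9765/2906, d=(M2−M1)/(6·1)=1948/1453, b=Δ1−h1·(2M1+M2)/6=57/2906
seg 2: a=3, c=M2/2=1923/2906, d=(M3−M2)/(6·2)=1243/5812, b=Δ2−h2·(2M2+M3)/6=-7785/2906
seg 3: a=2, c=M3/2=2826/1453, d=(M4−M3)/(6·1)=-4299/2906, b=Δ3−h3·(2M3+M4)/6=7365/2906
seg 4: a=5, c=M4/2=-7245/2906, d=(M5−M4)/(6·3)=805/2906, b=Δ4−h4·(2M4+M5)/6=2886/1453
t_q=4 → seg 2, τ=1; S=3+-7785/2906·τ+1923/2906·τ²+1243/5812·τ³=6955/5812

  seg 0: a=-4 b=19587/2906 c=0 d=-3255/5812
  seg 1: a=5 b=57/2906 c=-9765/2906 d=1948/1453
  seg 2: a=3 b=-7785/2906 c=1923/2906 d=1243/5812
  seg 3: a=2 b=7365/2906 c=2826/1453 d=-4299/2906
  seg 4: a=5 b=2886/1453 c=-7245/2906 d=805/2906
S(4) = 6955/5812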